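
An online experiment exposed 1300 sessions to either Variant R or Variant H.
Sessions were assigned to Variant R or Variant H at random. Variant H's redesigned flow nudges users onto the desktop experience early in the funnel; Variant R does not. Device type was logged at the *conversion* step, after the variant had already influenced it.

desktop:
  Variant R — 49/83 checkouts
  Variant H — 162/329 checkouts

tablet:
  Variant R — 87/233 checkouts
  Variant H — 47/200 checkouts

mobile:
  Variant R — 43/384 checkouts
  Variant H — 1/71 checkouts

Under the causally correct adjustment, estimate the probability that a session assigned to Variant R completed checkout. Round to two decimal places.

Stratifying would compare variants among sessions the variants themselves sorted into device type groups — a form of selection on an intermediate. The unconditioned pooled rates give the total causal effect.
So P(outcome | do(Variant R)) is just the pooled rate for Variant R: 179/700 = 0.256.

0.26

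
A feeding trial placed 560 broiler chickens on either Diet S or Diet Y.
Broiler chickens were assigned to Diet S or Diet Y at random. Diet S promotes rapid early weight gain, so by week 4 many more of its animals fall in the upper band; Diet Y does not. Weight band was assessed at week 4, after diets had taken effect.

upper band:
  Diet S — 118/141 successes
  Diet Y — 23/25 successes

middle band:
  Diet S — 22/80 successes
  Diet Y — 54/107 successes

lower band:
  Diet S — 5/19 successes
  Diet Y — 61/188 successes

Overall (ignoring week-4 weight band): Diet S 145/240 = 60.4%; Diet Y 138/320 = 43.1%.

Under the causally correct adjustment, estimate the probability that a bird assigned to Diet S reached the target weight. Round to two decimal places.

The week-4 weight band-specific comparison favours Diet Y throughout, but the pooled figures favour Diet S. The question is whether to condition on week-4 weight band.
Stratifying would compare diets among broiler chickens the diets themselves sorted into week-4 weight band groups — a form of selection on an intermediate. The unconditioned pooled rates give the total causal effect.
So P(outcome | do(Diet S)) is just the pooled rate for Diet S: 145/240 = 0.604.

0.60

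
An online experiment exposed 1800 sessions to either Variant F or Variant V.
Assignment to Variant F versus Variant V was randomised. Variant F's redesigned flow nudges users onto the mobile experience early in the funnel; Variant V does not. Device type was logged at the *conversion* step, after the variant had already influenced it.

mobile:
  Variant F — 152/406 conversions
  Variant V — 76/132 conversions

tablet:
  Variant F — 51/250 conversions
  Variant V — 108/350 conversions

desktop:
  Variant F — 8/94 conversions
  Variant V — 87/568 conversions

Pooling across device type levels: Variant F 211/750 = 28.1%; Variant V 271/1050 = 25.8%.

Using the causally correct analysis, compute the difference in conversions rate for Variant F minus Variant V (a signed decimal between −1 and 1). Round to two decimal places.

+0.02

The distribution of device type is itself part of what the variant does — it is an intermediate outcome. Holding it fixed would remove that part of the effect; the total effect is the pooled difference.
The causal difference is the pooled difference: 0.281 − 0.258 = +0.023.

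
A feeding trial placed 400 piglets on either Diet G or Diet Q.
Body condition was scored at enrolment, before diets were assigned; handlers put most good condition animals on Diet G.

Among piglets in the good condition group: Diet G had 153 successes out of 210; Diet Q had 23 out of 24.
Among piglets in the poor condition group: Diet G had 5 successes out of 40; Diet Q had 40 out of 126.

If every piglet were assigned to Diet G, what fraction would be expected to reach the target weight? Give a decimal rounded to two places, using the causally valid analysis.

The starting body condition-specific comparison favours Diet Q throughout, but the pooled figures favour Diet G. The question is whether to condition on starting body condition.
Starting body condition is set before the diet has any effect — it is not caused by the diet — and it independently drives the outcome. That makes it a confounder, so the causal comparison is within starting body condition levels.
Standardising Diet G to the population starting body condition mix: 0.585·153/210 + 0.415·5/40 = 0.478.

0.48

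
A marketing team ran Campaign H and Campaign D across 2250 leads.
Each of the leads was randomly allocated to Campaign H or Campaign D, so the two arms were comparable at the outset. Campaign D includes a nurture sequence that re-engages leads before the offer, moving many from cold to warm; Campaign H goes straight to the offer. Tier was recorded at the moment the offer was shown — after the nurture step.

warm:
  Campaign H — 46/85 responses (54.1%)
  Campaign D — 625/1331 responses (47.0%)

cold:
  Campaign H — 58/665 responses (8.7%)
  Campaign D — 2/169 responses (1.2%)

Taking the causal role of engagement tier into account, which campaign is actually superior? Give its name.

Engagement tier is recorded after the campaign and is itself shifted by it — it sits on the causal path from campaign to outcome. Conditioning on a mediator would strip out part of the effect we want; the pooled comparison gives the total causal effect.
Pooled: Campaign H 13.9% vs Campaign D 41.8%; Campaign D is higher overall.

Campaign D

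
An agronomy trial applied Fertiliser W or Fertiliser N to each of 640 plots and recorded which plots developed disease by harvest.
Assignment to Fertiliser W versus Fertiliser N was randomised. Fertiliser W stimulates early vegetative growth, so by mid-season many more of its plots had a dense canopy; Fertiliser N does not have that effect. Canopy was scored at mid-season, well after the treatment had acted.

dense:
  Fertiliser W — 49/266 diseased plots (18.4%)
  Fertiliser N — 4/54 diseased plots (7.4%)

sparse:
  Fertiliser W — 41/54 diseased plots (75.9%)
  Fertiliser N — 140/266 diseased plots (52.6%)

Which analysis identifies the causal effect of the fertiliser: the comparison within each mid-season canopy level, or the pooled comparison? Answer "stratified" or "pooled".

pooled

Fertiliser N is lower inside every mid-season canopy stratum but Fertiliser W is lower in aggregate. Whether to stratify depends on how mid-season canopy relates to the fertiliser.
Mid-season canopy lies on the pathway fertiliser → mid-season canopy → outcome, so adjusting for it blocks the indirect effect. For the total causal effect of fertiliser, use the unadjusted pooled rates.
Pooled: Fertiliser W 28.1% vs Fertiliser N 45.0%; Fertiliser W is lower overall.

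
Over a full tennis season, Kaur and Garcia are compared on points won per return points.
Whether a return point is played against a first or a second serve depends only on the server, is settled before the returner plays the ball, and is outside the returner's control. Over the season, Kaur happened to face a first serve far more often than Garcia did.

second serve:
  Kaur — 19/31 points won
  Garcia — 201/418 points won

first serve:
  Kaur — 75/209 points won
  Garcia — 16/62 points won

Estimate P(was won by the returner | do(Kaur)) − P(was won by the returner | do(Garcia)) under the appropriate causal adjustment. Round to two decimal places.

The stratified and pooled comparisons disagree (Kaur wins within each serve type; Garcia wins overall), so the answer turns on the causal role of serve type.
Since serve type is a pre-existing factor (not a product of the player) and it affects the outcome on its own, it is a confounder. The stratified rates, not the pooled rate, identify the causal effect.
Adjusting over the population distribution of serve type: 0.624·(0.613−0.481) + 0.376·(0.359−0.258) = +0.120.

+0.12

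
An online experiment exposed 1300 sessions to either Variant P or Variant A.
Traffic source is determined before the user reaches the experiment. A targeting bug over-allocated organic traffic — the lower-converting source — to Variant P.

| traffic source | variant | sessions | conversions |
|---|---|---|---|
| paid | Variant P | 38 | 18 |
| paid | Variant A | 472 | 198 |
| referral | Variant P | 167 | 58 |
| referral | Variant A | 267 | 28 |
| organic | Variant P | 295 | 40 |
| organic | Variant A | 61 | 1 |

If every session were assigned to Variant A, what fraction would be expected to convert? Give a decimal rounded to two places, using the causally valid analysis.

0.20

The traffic source-specific comparison favours Variant P throughout, but the pooled figures favour Variant A. The question is whether to condition on traffic source.
Nothing the variant does changes traffic source; the imbalance is an allocation artefact. With traffic source also predicting the outcome, the pooled figure is confounded, and the within-stratum comparison is the causal one.
Standardising Variant A to the population traffic source mix: 0.392·198/472 + 0.334·28/267 + 0.274·1/61 = 0.204.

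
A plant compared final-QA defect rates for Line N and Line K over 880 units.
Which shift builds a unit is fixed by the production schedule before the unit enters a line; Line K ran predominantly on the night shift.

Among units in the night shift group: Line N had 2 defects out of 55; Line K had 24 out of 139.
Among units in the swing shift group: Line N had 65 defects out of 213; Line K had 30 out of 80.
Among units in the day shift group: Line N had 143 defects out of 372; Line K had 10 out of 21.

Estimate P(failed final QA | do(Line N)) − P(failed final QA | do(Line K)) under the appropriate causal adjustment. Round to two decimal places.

-0.09

The stratified and pooled comparisons disagree (Line N wins within each shift; Line K wins overall), so the answer turns on the causal role of shift.
Shift satisfies the back-door criterion: it is not a descendant of the line, and it blocks the spurious path from line to outcome. Adjusting for it (i.e., using the within-shift rates) gives the causal effect.
Adjusting over the population distribution of shift: 0.220·(0.036−0.173) + 0.333·(0.305−0.375) + 0.447·(0.384−0.476) = -0.094.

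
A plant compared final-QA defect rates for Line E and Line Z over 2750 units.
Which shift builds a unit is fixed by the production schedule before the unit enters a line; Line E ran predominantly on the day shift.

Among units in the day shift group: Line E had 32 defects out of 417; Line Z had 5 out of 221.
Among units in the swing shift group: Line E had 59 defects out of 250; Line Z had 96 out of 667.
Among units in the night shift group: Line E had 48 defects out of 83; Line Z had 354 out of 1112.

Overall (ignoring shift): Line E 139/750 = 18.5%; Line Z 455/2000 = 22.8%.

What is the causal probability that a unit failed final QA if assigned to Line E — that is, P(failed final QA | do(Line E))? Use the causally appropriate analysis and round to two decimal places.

The shift-specific comparison favours Line Z throughout, but the pooled figures favour Line E. The question is whether to condition on shift.
The imbalance in shift arose from how units were allocated, not from anything the line did; and shift independently affects the outcome. The pooled gap is confounded — condition on shift.
Standardising Line E to the population shift mix: 0.232·32/417 + 0.333·59/250 + 0.435·48/83 = 0.348.

0.35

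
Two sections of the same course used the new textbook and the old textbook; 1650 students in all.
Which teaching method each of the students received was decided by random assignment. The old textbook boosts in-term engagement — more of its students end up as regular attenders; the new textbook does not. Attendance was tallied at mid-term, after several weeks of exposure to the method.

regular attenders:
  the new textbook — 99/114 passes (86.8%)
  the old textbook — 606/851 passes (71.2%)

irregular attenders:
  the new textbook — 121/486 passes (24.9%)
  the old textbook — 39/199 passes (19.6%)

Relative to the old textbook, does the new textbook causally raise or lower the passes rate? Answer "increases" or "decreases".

decreases

Within every mid-term attendance level the new textbook has the higher rate, yet pooled the old textbook does — Simpson's reversal.
Mid-term attendance is recorded after the teaching method and is itself shifted by it — it sits on the causal path from teaching method to outcome. Conditioning on a mediator would strip out part of the effect we want; the pooled comparison gives the total causal effect.
Pooled: the new textbook 36.7% vs the old textbook 61.4%; the old textbook is higher overall.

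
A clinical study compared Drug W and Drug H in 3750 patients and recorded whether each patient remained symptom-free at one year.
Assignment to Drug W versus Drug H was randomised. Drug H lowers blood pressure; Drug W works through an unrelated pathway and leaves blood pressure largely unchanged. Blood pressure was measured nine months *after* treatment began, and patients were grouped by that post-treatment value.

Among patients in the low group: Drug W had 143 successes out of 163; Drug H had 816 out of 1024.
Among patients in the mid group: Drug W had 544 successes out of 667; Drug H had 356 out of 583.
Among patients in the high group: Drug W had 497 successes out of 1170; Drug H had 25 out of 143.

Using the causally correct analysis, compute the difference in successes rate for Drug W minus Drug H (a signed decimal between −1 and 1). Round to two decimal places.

Blood pressure is recorded after the drug and is itself shifted by it — it sits on the causal path from drug to outcome. Conditioning on a mediator would strip out part of the effect we want; the pooled comparison gives the total causal effect.
The causal difference is the pooled difference: 0.592 − 0.684 = -0.092.

-0.09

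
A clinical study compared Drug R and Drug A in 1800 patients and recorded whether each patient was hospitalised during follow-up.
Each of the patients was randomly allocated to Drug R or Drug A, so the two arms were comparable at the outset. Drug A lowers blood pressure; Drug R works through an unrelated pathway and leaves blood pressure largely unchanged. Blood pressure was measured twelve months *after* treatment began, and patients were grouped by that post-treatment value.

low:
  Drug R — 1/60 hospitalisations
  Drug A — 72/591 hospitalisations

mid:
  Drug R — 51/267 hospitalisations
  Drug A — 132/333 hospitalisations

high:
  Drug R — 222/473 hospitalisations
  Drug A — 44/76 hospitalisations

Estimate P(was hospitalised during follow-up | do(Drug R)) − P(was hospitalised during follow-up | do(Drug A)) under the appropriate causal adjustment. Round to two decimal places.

+0.09

Within every blood pressure level Drug R has the lower rate, yet pooled Drug A does — Simpson's reversal.
Blood pressure lies on the pathway drug → blood pressure → outcome, so adjusting for it blocks the indirect effect. For the total causal effect of drug, use the unadjusted pooled rates.
The causal difference is the pooled difference: 0.343 − 0.248 = +0.095.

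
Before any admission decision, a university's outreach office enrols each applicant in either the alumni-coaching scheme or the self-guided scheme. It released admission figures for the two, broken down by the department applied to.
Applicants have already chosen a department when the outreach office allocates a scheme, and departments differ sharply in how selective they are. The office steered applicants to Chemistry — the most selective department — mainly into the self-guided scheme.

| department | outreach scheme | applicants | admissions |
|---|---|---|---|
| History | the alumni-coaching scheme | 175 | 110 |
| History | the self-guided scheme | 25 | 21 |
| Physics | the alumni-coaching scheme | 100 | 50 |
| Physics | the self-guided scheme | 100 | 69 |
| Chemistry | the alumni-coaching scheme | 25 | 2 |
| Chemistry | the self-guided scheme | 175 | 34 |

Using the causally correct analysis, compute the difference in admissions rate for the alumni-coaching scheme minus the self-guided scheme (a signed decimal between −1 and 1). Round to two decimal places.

-0.17

Within every department level the self-guided scheme has the higher rate, yet pooled the alumni-coaching scheme does — Simpson's reversal.
Since department is a pre-existing factor (not a product of the outreach scheme) and it affects the outcome on its own, it is a confounder. The stratified rates, not the pooled rate, identify the causal effect.
Adjusting over the population distribution of department: 0.333·(0.629−0.840) + 0.333·(0.500−0.690) + 0.333·(0.080−0.194) = -0.172.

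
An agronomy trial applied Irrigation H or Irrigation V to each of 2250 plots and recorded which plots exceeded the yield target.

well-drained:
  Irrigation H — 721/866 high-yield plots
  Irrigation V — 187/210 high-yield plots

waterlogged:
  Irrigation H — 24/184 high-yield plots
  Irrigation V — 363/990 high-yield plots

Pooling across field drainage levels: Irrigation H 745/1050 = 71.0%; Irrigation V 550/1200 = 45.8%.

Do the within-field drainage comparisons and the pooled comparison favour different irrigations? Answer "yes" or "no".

yes

Within each field drainage level (well-drained 83.3% vs 89.0%; waterlogged 13.0% vs 36.7%), Irrigation V has the higher rate every time. Pooled: 71.0% vs 45.8% — Irrigation H has the higher rate overall. The two comparisons disagree.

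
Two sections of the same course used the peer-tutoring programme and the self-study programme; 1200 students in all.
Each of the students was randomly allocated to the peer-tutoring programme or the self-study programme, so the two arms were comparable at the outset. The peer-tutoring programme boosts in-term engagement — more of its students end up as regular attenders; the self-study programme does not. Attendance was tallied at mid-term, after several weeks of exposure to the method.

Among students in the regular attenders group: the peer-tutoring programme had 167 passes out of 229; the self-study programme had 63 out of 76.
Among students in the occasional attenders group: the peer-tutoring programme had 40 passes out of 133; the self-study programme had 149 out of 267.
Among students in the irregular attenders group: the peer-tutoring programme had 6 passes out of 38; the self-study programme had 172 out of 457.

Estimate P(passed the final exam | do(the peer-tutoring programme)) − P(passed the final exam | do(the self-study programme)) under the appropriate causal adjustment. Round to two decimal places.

Mid-term attendance is recorded after the teaching method and is itself shifted by it — it sits on the causal path from teaching method to outcome. Conditioning on a mediator would strip out part of the effect we want; the pooled comparison gives the total causal effect.
The causal difference is the pooled difference: 0.532 − 0.480 = +0.052.

+0.05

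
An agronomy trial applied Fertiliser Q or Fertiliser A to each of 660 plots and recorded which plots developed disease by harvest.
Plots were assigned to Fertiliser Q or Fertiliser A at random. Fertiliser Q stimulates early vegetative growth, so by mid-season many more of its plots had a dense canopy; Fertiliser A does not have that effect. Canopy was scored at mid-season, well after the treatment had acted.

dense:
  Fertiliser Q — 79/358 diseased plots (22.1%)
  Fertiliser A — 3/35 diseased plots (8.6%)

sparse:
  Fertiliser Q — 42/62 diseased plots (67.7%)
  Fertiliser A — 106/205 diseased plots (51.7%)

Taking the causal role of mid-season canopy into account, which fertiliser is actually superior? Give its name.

Within every mid-season canopy level Fertiliser A has the lower rate, yet pooled Fertiliser Q does — Simpson's reversal.
Mid-season canopy here is a post-treatment variable shaped by the fertiliser; conditioning on it would introduce bias rather than remove it. The overall comparison is the causal one.
Pooled: Fertiliser Q 28.8% vs Fertiliser A 45.4%; Fertiliser Q is lower overall.

Fertiliser Q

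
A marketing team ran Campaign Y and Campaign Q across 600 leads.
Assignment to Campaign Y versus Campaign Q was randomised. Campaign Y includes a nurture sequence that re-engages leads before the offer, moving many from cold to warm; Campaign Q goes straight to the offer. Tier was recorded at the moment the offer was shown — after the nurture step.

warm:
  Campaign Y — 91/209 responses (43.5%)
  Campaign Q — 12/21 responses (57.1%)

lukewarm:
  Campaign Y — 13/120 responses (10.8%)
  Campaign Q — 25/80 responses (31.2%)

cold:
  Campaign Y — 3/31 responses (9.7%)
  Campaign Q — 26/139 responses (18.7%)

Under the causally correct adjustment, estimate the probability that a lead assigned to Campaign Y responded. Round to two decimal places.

0.30

Engagement tier here is a post-treatment variable shaped by the campaign; conditioning on it would introduce bias rather than remove it. The overall comparison is the causal one.
So P(outcome | do(Campaign Y)) is just the pooled rate for Campaign Y: 107/360 = 0.297.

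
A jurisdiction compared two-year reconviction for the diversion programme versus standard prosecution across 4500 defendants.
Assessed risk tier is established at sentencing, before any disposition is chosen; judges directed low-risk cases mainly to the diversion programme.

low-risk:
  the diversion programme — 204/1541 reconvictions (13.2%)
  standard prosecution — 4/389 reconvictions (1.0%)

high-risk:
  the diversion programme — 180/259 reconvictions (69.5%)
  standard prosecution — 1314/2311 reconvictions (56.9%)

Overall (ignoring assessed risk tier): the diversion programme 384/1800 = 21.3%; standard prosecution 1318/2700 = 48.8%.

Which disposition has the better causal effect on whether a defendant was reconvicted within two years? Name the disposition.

standard prosecution

Assessed risk tier satisfies the back-door criterion: it is not a descendant of the disposition, and it blocks the spurious path from disposition to outcome. Adjusting for it (i.e., using the within-assessed risk tier rates) gives the causal effect.
Within each level — low-risk: 13.2% vs 1.0%; high-risk: 69.5% vs 56.9% — standard prosecution is lower every time.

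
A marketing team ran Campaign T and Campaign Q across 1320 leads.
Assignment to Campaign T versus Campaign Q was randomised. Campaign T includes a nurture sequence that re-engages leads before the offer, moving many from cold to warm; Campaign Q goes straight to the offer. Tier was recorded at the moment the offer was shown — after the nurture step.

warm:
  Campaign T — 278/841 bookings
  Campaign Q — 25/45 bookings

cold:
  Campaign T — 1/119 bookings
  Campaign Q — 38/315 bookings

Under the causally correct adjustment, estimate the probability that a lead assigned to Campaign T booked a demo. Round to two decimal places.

Engagement tier is downstream of the campaign. One should not condition on a consequence of treatment, so the overall rates are the right comparison.
So P(outcome | do(Campaign T)) is just the pooled rate for Campaign T: 279/960 = 0.291.

0.29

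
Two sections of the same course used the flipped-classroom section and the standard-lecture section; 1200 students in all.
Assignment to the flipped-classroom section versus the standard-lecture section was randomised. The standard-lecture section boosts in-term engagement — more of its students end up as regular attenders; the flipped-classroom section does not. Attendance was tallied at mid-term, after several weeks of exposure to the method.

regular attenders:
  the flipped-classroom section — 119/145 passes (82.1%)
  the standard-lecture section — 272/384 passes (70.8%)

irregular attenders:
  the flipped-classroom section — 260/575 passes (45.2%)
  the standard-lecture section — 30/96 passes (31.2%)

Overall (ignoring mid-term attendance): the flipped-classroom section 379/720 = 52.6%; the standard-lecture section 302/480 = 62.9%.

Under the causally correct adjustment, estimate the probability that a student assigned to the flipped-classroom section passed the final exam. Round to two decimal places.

0.53

The mid-term attendance-specific comparison favours the flipped-classroom section throughout, but the pooled figures favour the standard-lecture section. The question is whether to condition on mid-term attendance.
Mid-term attendance here is a post-treatment variable shaped by the teaching method; conditioning on it would introduce bias rather than remove it. The overall comparison is the causal one.
So P(outcome | do(the flipped-classroom section)) is just the pooled rate for the flipped-classroom section: 379/720 = 0.526.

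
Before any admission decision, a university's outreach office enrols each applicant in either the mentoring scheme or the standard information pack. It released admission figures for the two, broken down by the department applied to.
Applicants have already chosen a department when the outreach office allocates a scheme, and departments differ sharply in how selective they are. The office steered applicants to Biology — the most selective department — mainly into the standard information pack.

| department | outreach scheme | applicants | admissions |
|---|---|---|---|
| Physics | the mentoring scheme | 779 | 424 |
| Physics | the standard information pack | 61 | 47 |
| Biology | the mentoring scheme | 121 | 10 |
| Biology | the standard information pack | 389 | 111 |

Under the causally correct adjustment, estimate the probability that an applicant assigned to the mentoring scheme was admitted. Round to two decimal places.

0.37

Since department is a pre-existing factor (not a product of the outreach scheme) and it affects the outcome on its own, it is a confounder. The stratified rates, not the pooled rate, identify the causal effect.
Standardising the mentoring scheme to the population department mix: 0.622·424/779 + 0.378·10/121 = 0.370.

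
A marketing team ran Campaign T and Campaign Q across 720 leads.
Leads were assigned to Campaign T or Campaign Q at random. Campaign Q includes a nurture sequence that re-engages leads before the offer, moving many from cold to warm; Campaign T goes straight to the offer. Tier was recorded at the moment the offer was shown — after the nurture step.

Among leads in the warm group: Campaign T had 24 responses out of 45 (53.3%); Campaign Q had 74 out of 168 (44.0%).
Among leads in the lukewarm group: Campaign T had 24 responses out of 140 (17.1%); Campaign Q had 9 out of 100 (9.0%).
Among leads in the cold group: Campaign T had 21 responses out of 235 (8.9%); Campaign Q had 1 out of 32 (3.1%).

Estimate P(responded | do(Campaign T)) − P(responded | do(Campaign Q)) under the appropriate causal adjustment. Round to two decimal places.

Campaign T is higher inside every engagement tier stratum but Campaign Q is higher in aggregate. Whether to stratify depends on how engagement tier relates to the campaign.
Engagement tier is recorded after the campaign and is itself shifted by it — it sits on the causal path from campaign to outcome. Conditioning on a mediator would strip out part of the effect we want; the pooled comparison gives the total causal effect.
The causal difference is the pooled difference: 0.164 − 0.280 = -0.116.

-0.12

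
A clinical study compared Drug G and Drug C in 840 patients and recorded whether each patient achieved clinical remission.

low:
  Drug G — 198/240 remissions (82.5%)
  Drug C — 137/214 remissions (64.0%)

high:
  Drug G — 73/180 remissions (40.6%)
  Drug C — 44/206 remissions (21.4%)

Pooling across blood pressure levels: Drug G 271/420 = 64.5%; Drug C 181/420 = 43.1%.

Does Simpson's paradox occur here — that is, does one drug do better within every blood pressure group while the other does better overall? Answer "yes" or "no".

no

Within each blood pressure level (low 82.5% vs 64.0%; high 40.6% vs 21.4%), Drug G has the higher rate every time. Pooled: 64.5% vs 43.1% — Drug G has the higher rate overall. They agree.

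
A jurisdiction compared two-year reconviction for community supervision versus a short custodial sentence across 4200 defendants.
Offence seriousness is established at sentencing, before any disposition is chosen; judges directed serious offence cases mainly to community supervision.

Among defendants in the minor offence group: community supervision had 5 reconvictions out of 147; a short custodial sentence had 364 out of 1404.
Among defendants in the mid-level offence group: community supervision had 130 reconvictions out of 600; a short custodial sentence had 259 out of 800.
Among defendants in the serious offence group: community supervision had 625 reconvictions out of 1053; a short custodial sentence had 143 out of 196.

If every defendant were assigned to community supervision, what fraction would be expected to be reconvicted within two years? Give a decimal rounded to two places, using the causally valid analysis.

0.26

Offence seriousness satisfies the back-door criterion: it is not a descendant of the disposition, and it blocks the spurious path from disposition to outcome. Adjusting for it (i.e., using the within-offence seriousness rates) gives the causal effect.
Standardising community supervision to the population offence seriousness mix: 0.369·5/147 + 0.333·130/600 + 0.297·625/1053 = 0.261.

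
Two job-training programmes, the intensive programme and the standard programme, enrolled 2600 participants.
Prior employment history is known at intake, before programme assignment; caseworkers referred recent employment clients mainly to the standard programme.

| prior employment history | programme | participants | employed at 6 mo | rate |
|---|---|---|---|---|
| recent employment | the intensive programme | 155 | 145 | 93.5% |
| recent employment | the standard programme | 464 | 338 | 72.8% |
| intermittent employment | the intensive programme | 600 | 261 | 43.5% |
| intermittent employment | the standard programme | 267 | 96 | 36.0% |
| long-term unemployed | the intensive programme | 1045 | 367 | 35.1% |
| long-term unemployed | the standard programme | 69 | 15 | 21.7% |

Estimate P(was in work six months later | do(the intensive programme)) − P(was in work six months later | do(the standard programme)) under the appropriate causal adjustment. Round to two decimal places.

The imbalance in prior employment history arose from how participants were allocated, not from anything the programme did; and prior employment history independently affects the outcome. The pooled gap is confounded — condition on prior employment history.
Adjusting over the population distribution of prior employment history: 0.238·(0.935−0.728) + 0.333·(0.435−0.360) + 0.428·(0.351−0.217) = +0.132.

+0.13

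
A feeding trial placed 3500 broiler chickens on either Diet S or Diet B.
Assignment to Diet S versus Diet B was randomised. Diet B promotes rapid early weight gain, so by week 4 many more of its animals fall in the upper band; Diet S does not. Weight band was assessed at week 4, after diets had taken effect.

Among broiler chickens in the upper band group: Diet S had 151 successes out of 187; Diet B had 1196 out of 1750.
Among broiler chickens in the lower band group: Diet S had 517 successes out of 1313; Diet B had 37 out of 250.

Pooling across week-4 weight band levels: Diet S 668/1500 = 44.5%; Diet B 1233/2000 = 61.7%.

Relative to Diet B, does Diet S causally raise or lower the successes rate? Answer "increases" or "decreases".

decreases

Within every week-4 weight band level Diet S has the higher rate, yet pooled Diet B does — Simpson's reversal.
Week-4 weight band lies on the pathway diet → week-4 weight band → outcome, so adjusting for it blocks the indirect effect. For the total causal effect of diet, use the unadjusted pooled rates.
Pooled: Diet S 44.5% vs Diet B 61.7%; Diet B is higher overall.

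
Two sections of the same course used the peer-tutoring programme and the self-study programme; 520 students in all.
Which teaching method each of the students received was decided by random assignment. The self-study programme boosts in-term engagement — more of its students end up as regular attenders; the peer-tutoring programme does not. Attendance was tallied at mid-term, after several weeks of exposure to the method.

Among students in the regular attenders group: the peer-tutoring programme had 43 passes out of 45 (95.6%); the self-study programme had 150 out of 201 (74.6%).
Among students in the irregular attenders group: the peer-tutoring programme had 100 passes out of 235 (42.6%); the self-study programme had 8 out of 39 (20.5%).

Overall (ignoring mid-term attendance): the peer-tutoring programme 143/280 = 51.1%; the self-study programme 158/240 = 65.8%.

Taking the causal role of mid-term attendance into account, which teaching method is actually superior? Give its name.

the peer-tutoring programme is higher inside every mid-term attendance stratum but the self-study programme is higher in aggregate. Whether to stratify depends on how mid-term attendance relates to the teaching method.
Because the teaching method influences mid-term attendance, mid-term attendance is a post-treatment mediator, not a confounder. Stratifying on it would bias the estimate; the causal effect is the crude pooled difference.
Pooled: the peer-tutoring programme 51.1% vs the self-study programme 65.8%; the self-study programme is higher overall.

the self-study programme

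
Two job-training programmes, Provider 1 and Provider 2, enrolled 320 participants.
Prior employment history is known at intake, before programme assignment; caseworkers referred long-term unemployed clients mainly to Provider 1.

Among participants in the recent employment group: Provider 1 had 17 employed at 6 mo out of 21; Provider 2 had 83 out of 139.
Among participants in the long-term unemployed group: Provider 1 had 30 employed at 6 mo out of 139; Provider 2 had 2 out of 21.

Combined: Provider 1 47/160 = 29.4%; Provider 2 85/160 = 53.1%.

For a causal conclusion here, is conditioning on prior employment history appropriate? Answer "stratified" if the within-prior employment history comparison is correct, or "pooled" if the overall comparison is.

stratified

Prior employment history is set before the programme has any effect — it is not caused by the programme — and it independently drives the outcome. That makes it a confounder, so the causal comparison is within prior employment history levels.
Within each level — recent employment: 81.0% vs 59.7%; long-term unemployed: 21.6% vs 9.5% — Provider 1 is higher every time.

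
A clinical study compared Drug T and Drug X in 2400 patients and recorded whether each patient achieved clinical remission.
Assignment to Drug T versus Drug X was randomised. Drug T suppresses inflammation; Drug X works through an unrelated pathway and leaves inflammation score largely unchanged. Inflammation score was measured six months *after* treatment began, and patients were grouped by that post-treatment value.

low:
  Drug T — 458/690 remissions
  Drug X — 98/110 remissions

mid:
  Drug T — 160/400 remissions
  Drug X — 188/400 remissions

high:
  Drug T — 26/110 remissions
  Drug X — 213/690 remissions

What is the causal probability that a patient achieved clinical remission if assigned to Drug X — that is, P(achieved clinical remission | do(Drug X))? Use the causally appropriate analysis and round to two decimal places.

0.42

Inflammation score is downstream of the drug. One should not condition on a consequence of treatment, so the overall rates are the right comparison.
So P(outcome | do(Drug X)) is just the pooled rate for Drug X: 499/1200 = 0.416.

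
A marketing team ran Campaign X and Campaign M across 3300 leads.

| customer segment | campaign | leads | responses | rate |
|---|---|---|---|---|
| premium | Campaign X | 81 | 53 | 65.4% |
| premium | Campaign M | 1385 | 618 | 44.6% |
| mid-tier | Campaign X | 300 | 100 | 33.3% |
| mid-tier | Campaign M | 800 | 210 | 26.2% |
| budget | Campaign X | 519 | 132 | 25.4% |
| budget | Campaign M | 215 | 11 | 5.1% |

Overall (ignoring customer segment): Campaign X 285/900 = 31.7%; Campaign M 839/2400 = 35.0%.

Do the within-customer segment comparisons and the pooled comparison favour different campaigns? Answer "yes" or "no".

yes

Within each customer segment level (premium 65.4% vs 44.6%; mid-tier 33.3% vs 26.2%; budget 25.4% vs 5.1%), Campaign X has the higher rate every time. Pooled: 31.7% vs 35.0% — Campaign M has the higher rate overall. The two comparisons disagree.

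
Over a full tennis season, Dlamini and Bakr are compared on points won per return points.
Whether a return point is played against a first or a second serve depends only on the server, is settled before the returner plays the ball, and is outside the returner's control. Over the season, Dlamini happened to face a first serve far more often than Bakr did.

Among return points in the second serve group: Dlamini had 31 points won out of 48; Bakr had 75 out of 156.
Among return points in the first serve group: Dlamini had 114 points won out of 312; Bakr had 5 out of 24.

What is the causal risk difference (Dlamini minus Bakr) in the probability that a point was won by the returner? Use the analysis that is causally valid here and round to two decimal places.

+0.16

Here serve type is a common cause — it drives both which player a case falls under and the outcome. The crude comparison mixes populations; the stratum-specific rates are the causally relevant ones.
Adjusting over the population distribution of serve type: 0.378·(0.646−0.481) + 0.622·(0.365−0.208) = +0.160.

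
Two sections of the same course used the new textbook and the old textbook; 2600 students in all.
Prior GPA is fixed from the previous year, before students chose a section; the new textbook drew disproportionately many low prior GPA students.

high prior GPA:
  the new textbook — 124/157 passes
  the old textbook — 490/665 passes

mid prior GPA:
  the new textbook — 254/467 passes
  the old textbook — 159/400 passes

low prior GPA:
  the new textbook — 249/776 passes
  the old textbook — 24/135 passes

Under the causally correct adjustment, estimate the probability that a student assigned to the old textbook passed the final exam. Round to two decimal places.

0.43

The imbalance in prior GPA band arose from how students were allocated, not from anything the teaching method did; and prior GPA band independently affects the outcome. The pooled gap is confounded — condition on prior GPA band.
Standardising the old textbook to the population prior GPA band mix: 0.316·490/665 + 0.333·159/400 + 0.350·24/135 = 0.428.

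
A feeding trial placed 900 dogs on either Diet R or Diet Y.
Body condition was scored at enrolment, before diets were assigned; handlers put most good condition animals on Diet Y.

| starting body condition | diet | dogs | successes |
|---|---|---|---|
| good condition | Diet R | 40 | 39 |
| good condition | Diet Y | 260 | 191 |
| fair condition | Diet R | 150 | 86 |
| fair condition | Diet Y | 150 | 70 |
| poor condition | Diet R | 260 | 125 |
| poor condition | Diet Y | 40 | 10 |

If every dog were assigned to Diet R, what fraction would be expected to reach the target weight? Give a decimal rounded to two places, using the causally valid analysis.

0.68

The starting body condition-specific comparison favours Diet R throughout, but the pooled figures favour Diet Y. The question is whether to condition on starting body condition.
Starting body condition satisfies the back-door criterion: it is not a descendant of the diet, and it blocks the spurious path from diet to outcome. Adjusting for it (i.e., using the within-starting body condition rates) gives the causal effect.
Standardising Diet R to the population starting body condition mix: 0.333·39/40 + 0.333·86/150 + 0.333·125/260 = 0.676.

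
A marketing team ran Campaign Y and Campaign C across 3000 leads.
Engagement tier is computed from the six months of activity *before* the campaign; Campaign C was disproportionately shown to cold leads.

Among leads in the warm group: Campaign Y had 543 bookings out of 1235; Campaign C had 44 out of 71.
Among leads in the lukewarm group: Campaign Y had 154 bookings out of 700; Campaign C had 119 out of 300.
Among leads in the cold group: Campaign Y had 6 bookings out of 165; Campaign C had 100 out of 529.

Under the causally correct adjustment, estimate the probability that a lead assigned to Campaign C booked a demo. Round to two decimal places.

0.45

Engagement tier differs across campaigns for reasons unrelated to any effect of the campaign itself, and it separately predicts the outcome — a classic confounder. We must compare within engagement tier levels.
Standardising Campaign C to the population engagement tier mix: 0.435·44/71 + 0.333·119/300 + 0.231·100/529 = 0.446.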